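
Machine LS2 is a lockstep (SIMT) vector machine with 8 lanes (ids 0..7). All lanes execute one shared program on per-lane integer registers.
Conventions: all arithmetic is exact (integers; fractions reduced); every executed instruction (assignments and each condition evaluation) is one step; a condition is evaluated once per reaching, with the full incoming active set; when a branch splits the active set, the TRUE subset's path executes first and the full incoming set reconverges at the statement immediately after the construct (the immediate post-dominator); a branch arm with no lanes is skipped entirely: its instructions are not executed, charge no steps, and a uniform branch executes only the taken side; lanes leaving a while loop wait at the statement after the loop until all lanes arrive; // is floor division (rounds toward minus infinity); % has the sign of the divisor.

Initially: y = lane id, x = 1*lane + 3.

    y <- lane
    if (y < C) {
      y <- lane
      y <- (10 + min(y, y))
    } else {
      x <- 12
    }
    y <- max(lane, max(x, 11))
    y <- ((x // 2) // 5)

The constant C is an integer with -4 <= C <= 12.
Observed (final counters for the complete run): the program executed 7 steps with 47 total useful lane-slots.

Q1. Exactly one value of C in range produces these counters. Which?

Answer: C = 7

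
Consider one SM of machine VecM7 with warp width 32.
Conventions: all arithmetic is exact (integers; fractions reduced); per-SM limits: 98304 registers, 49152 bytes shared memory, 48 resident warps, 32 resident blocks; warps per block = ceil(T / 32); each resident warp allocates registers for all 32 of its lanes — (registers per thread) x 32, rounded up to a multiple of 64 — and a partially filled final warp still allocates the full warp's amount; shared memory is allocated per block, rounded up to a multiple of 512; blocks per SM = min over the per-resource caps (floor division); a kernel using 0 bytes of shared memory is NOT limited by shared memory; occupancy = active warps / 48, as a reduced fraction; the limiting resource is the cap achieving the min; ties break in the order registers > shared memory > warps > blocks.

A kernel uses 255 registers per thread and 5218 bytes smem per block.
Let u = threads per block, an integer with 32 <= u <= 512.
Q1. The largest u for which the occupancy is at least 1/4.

Answer: u = 384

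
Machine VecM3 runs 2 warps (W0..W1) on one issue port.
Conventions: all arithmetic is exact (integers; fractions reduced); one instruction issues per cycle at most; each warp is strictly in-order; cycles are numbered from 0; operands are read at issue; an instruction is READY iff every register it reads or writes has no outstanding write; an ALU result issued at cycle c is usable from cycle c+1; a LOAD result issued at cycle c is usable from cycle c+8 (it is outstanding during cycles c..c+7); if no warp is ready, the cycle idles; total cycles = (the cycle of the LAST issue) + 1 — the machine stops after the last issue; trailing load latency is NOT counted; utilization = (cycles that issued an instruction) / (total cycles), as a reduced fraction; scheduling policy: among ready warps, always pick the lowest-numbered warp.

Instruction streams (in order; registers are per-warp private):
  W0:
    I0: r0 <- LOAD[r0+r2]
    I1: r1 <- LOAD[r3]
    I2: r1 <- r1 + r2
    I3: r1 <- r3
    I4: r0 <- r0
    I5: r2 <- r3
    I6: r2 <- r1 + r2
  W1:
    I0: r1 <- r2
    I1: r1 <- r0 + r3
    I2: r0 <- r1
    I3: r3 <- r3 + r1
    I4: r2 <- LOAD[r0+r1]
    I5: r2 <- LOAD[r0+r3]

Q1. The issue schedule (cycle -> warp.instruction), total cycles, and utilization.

cycle 0: W0.I0
cycle 1: W0.I1
cycle 2: W1.I0
cycle 3: W1.I1
cycle 4: W1.I2
cycle 5: W1.I3
cycle 6: W1.I4
cycle 7: idle
cycle 8: idle
cycle 9: W0.I2
cycle 10: W0.I3
cycle 11: W0.I4
cycle 12: W0.I5
cycle 13: W0.I6
cycle 14: W1.I5

Answer: 15 cycles, utilization 13/15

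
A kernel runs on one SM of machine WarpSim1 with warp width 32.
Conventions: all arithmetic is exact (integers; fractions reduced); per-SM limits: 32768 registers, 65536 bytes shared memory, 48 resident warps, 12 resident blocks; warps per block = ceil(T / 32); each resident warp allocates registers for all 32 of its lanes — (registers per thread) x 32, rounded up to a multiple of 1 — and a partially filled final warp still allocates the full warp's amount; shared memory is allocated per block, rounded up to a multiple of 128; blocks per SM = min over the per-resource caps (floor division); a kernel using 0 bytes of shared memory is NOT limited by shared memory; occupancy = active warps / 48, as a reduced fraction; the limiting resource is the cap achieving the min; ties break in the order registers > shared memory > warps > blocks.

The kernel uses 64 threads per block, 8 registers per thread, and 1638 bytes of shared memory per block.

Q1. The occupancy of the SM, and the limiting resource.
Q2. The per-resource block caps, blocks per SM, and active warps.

Answer: occupancy 1/2, limited by blocks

registers: 64 blocks
shared memory: 39 blocks
warps: 24 blocks
blocks: 12 blocks

Answer: 12 blocks, 24 active warps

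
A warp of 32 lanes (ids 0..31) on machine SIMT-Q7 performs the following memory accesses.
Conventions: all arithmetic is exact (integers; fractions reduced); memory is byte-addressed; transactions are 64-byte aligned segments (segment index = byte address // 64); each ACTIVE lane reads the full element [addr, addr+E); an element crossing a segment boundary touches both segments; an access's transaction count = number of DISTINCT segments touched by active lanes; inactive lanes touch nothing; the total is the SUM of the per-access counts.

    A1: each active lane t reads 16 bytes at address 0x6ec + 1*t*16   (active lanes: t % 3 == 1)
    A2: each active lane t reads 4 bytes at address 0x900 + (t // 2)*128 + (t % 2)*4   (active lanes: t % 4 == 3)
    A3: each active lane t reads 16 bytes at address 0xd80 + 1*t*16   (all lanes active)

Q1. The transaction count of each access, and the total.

A1: 9 transactions
A2: 8 transactions
A3: 8 transactions

Answer: 9,8,8; total 25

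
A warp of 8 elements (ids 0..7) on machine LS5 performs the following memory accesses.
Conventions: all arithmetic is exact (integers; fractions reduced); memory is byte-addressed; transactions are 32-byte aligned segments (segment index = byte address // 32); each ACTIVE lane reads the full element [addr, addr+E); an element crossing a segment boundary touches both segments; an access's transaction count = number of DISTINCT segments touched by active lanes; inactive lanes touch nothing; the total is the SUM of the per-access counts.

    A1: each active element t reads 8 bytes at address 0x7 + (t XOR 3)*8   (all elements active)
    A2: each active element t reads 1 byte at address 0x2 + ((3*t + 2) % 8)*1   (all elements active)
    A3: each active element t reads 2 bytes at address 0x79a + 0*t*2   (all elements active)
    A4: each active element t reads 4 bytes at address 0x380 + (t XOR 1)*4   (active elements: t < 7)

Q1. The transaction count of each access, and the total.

A1: 3 transactions
A2: 1 transaction
A3: 1 transaction
A4: 1 transaction

Answer: 3,1,1,1; total 6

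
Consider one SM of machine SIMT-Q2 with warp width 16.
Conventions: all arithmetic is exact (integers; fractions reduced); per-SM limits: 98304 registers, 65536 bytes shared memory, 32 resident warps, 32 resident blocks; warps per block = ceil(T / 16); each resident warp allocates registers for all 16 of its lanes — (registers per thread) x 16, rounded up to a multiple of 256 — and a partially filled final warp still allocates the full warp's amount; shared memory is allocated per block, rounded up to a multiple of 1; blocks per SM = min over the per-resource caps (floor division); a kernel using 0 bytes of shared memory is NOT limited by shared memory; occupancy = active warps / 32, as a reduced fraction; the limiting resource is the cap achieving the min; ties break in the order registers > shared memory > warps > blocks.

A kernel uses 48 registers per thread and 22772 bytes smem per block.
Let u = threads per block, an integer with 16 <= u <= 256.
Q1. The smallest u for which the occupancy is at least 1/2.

Answer: u = 113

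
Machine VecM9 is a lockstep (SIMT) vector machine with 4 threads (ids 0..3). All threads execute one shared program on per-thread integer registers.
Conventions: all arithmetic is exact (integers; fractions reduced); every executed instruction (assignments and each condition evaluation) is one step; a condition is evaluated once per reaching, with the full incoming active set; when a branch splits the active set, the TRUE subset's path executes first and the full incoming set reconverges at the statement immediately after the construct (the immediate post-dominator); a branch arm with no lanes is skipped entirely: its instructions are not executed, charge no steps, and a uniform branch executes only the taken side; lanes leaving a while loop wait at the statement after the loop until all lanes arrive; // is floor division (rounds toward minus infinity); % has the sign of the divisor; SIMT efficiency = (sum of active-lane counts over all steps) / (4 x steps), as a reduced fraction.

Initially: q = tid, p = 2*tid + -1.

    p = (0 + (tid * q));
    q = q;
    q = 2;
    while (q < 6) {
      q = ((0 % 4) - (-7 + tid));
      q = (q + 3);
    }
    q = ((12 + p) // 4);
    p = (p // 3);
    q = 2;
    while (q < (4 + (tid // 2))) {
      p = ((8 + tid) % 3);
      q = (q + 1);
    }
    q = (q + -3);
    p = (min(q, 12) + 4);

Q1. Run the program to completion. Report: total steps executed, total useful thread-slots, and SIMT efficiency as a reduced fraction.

Answer: 22 steps, 82 useful, 41/44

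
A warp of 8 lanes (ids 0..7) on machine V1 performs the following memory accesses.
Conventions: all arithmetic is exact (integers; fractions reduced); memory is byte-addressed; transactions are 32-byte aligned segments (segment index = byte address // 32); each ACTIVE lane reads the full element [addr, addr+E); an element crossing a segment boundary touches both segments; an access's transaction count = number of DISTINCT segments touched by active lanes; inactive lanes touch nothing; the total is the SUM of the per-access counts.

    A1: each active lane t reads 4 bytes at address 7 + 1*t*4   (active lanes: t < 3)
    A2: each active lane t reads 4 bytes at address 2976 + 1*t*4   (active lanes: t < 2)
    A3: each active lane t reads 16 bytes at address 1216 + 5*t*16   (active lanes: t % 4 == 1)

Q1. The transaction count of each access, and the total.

A1: 1 transaction
A2: 1 transaction
A3: 2 transactions

Answer: 1,1,2; total 4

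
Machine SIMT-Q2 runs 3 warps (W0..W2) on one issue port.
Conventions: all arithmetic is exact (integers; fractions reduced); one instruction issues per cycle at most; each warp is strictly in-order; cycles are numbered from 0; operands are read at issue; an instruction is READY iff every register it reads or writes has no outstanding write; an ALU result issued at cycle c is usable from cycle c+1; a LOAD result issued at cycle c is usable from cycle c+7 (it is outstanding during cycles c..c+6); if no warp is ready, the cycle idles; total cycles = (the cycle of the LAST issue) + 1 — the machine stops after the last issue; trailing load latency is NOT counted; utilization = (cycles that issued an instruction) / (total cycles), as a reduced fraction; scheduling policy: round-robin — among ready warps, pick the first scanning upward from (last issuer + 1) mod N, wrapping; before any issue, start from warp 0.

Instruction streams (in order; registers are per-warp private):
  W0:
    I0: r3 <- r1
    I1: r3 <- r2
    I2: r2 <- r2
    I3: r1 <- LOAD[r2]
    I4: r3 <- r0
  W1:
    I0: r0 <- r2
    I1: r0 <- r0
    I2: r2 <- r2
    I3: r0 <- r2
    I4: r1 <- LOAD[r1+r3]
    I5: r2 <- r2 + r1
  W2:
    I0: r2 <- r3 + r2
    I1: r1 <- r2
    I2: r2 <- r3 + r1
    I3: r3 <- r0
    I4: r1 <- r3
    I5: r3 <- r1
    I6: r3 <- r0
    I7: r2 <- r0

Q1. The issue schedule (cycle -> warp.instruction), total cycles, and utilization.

cycle 0: W0.I0
cycle 1: W1.I0
cycle 2: W2.I0
cycle 3: W0.I1
cycle 4: W1.I1
cycle 5: W2.I1
cycle 6: W0.I2
cycle 7: W1.I2
cycle 8: W2.I2
cycle 9: W0.I3
cycle 10: W1.I3
cycle 11: W2.I3
cycle 12: W0.I4
cycle 13: W1.I4
cycle 14: W2.I4
cycle 15: W2.I5
cycle 16: W2.I6
cycle 17: W2.I7
cycle 18: idle
cycle 19: idle
cycle 20: W1.I5

Answer: 21 cycles, utilization 19/21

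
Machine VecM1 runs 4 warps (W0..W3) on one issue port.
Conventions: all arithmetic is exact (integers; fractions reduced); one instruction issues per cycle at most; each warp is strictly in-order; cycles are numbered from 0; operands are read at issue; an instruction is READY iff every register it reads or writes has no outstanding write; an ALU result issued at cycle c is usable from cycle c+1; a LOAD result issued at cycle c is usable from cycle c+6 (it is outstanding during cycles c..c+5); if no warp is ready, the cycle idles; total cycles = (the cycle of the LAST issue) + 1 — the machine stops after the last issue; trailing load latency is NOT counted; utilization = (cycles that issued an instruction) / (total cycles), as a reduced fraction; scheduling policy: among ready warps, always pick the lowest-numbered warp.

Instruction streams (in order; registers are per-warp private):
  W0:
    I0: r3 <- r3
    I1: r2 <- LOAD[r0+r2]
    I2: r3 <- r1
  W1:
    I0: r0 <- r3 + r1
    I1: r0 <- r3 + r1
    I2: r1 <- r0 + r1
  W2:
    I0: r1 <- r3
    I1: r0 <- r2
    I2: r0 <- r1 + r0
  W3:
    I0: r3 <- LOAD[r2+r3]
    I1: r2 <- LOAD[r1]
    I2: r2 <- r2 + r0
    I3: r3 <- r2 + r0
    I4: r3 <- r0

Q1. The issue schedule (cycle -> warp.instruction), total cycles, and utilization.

cycle 0: W0.I0
cycle 1: W0.I1
cycle 2: W0.I2
cycle 3: W1.I0
cycle 4: W1.I1
cycle 5: W1.I2
cycle 6: W2.I0
cycle 7: W2.I1
cycle 8: W2.I2
cycle 9: W3.I0
cycle 10: W3.I1
cycle 11: idle
cycle 12: idle
cycle 13: idle
cycle 14: idle
cycle 15: idle
cycle 16: W3.I2
cycle 17: W3.I3
cycle 18: W3.I4

Answer: 19 cycles, utilization 14/19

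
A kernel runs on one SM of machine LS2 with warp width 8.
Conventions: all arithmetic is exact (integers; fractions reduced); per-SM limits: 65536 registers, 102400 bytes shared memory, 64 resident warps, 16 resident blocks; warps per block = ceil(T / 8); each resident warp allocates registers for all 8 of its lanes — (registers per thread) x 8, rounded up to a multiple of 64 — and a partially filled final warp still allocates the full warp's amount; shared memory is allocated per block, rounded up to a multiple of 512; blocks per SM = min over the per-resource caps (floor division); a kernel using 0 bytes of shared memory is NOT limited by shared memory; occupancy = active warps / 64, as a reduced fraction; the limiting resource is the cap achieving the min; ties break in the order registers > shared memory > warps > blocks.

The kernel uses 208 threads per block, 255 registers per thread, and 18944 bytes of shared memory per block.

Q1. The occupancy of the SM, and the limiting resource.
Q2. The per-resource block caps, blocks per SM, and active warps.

Answer: occupancy 13/32, limited by registers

registers: 1 block
shared memory: 5 blocks
warps: 2 blocks
blocks: 16 blocks

Answer: 1 block, 26 active warps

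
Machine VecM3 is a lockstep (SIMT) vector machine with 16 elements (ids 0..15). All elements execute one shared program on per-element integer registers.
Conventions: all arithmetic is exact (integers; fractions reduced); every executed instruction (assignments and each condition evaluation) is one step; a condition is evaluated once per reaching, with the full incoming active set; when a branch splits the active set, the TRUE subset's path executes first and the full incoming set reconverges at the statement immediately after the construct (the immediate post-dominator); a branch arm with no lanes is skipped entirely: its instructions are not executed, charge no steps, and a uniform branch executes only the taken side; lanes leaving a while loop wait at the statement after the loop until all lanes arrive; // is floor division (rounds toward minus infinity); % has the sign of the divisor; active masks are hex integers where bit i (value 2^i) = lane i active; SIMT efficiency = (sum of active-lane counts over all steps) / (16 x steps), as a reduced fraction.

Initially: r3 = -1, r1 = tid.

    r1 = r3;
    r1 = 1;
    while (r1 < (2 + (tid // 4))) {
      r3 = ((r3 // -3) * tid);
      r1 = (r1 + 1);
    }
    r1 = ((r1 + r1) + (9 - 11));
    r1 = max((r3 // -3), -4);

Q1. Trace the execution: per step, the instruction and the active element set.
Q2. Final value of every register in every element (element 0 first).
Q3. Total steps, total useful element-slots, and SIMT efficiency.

step 0: r1 <- r3                     0xffff
step 1: r1 <- 1                      0xffff
step 2: eval (r1 < (2 + (tid // 4))) 0xffff
step 3: r3 <- ((r3 // -3) * tid)     0xffff
step 4: r1 <- (r1 + 1)               0xffff
step 5: eval (r1 < (2 + (tid // 4))) 0xffff
step 6: r3 <- ((r3 // -3) * tid)     0xfff0
step 7: r1 <- (r1 + 1)               0xfff0
step 8: eval (r1 < (2 + (tid // 4))) 0xfff0
step 9: r3 <- ((r3 // -3) * tid)     0xff00
step 10: r1 <- (r1 + 1)               0xff00
step 11: eval (r1 < (2 + (tid // 4))) 0xff00
step 12: r3 <- ((r3 // -3) * tid)     0xf000
step 13: r1 <- (r1 + 1)               0xf000
step 14: eval (r1 < (2 + (tid // 4))) 0xf000
step 15: r1 <- ((r1 + r1) + (9 - 11)) 0xffff
step 16: r1 <- max((r3 // -3), -4)    0xffff

Answer: 17 steps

r3: 0,0,0,0,0,0,0,0,0,0,0,0,0,0,0,0
r1: 0,0,0,0,0,0,0,0,0,0,0,0,0,0,0,0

steps = 17; useful = 200; efficiency = 200/272 = 25/34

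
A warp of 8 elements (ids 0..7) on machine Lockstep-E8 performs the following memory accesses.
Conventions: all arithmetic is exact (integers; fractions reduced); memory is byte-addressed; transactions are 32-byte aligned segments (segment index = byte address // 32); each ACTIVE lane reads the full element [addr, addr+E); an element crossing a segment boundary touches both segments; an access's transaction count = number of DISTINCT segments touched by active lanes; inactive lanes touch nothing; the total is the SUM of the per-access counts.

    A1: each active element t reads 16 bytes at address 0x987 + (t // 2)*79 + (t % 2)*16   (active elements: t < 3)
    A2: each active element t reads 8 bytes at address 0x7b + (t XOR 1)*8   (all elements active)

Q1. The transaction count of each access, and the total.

A1: 4 transactions
A2: 3 transactions

Answer: 4,3; total 7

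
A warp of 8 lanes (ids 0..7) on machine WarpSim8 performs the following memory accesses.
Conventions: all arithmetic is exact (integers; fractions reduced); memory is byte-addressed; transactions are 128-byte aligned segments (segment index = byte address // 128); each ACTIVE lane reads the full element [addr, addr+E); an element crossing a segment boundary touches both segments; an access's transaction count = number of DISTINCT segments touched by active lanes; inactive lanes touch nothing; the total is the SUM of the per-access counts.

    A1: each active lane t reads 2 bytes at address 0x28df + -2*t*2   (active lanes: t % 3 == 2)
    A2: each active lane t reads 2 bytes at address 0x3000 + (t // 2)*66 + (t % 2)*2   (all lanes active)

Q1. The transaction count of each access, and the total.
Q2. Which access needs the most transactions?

A1: 1 transaction
A2: 2 transactions

Answer: 1,2; total 3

Answer: A2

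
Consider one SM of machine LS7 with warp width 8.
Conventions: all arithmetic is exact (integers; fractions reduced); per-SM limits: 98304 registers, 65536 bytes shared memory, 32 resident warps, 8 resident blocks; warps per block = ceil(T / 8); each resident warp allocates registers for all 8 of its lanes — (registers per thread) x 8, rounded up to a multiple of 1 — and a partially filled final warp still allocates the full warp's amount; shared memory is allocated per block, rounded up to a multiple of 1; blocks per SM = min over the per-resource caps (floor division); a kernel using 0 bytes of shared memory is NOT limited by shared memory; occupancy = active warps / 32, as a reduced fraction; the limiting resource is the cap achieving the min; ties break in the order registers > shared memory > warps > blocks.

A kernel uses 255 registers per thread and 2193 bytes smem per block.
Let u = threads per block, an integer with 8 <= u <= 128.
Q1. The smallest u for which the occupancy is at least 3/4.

Answer: u = 17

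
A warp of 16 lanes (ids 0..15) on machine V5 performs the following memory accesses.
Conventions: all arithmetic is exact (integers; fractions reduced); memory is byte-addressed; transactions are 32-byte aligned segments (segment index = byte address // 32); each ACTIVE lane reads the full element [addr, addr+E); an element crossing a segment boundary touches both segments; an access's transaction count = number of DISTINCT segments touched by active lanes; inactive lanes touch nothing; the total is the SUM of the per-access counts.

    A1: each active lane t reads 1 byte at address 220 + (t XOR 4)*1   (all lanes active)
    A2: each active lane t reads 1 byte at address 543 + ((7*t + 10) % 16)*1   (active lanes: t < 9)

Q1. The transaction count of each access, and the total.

A1: 2 transactions
A2: 1 transaction

Answer: 2,1; total 3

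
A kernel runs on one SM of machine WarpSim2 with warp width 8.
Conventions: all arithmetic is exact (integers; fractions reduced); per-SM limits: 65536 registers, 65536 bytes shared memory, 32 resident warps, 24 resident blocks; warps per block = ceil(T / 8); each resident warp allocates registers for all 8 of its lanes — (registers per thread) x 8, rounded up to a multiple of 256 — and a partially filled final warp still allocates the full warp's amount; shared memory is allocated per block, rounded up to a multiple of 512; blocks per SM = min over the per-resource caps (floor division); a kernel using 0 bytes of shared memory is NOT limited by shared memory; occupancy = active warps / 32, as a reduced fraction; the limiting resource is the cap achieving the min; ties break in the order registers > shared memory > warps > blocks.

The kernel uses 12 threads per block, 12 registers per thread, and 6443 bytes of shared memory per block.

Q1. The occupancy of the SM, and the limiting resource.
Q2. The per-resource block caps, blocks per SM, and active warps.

Answer: occupancy 9/16, limited by shared memory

registers: 128 blocks
shared memory: 9 blocks
warps: 16 blocks
blocks: 24 blocks

Answer: 9 blocks, 18 active warps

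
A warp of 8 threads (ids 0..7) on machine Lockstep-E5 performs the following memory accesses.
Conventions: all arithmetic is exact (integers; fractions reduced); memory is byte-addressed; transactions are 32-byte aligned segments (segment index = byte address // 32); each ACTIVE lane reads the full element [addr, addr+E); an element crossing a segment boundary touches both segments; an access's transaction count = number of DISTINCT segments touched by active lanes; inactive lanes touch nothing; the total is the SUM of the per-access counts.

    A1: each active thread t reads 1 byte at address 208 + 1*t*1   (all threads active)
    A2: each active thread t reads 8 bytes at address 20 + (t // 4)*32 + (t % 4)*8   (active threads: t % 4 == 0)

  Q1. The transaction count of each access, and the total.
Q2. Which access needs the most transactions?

A1: 1 transaction
A2: 2 transactions

Answer: 1,2; total 3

Answer: A2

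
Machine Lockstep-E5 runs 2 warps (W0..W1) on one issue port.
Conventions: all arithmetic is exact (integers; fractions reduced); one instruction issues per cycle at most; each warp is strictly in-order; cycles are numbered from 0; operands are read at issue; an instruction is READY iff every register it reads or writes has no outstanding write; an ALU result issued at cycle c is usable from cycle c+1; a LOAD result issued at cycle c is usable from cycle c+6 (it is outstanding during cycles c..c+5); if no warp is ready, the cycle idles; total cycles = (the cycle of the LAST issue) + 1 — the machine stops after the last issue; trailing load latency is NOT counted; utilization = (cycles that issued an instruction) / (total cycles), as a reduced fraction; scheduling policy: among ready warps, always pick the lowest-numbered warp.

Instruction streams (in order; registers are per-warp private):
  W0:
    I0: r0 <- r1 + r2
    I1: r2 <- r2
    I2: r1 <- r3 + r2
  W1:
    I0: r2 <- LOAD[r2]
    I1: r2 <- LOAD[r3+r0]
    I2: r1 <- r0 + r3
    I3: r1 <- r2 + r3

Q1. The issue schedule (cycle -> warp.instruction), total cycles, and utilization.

cycle 0: W0.I0
cycle 1: W0.I1
cycle 2: W0.I2
cycle 3: W1.I0
cycle 4: idle
cycle 5: idle
cycle 6: idle
cycle 7: idle
cycle 8: idle
cycle 9: W1.I1
cycle 10: W1.I2
cycle 11: idle
cycle 12: idle
cycle 13: idle
cycle 14: idle
cycle 15: W1.I3

Answer: 16 cycles, utilization 7/16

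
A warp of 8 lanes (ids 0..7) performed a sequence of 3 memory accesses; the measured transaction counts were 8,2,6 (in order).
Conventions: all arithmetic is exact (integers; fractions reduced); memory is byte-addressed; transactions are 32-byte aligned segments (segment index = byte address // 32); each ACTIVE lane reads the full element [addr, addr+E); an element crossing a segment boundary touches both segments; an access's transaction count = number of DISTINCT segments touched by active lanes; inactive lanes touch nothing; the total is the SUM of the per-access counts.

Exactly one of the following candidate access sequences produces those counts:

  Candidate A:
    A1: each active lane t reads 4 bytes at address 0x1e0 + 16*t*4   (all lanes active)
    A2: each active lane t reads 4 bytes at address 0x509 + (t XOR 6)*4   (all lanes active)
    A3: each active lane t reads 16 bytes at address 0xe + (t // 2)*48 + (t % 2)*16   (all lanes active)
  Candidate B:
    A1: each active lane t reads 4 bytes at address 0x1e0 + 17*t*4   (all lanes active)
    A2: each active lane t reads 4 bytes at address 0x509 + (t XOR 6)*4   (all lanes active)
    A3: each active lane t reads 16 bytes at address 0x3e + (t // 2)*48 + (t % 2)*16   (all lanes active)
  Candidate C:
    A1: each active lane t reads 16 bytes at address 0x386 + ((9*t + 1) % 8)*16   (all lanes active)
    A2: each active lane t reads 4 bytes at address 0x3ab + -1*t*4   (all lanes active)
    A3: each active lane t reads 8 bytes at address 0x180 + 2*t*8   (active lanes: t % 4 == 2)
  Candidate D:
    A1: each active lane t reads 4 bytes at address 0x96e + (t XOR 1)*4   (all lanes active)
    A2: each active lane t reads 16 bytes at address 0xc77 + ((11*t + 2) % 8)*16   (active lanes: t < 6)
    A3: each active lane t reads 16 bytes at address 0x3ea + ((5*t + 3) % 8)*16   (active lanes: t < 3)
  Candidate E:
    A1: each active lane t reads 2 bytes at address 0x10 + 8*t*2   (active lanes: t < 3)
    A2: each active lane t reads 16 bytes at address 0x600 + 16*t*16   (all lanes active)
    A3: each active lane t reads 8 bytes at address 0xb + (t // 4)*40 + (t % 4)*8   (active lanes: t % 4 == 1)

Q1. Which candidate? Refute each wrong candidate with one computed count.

B: A3 gives 7 transactions, not 6
C: A1 gives 5 transactions, not 8
D: A1 gives 2 transactions, not 8
E: A1 gives 2 transactions, not 8
A: all counts match (8,2,6)

Answer: A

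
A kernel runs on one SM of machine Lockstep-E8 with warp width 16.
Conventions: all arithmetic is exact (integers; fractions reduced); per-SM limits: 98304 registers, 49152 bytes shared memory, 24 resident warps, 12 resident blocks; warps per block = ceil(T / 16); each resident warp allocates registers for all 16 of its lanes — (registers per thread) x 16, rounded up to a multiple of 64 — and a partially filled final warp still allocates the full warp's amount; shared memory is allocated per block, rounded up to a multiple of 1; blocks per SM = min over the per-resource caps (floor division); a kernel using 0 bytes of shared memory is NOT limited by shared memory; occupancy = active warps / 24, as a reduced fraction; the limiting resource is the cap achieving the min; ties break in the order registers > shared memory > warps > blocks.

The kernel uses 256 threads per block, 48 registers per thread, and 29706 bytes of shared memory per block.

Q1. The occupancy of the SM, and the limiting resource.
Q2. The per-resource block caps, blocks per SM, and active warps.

Answer: occupancy 2/3, limited by shared memory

registers: 8 blocks
shared memory: 1 block
warps: 1 block
blocks: 12 blocks

Answer: 1 block, 16 active warps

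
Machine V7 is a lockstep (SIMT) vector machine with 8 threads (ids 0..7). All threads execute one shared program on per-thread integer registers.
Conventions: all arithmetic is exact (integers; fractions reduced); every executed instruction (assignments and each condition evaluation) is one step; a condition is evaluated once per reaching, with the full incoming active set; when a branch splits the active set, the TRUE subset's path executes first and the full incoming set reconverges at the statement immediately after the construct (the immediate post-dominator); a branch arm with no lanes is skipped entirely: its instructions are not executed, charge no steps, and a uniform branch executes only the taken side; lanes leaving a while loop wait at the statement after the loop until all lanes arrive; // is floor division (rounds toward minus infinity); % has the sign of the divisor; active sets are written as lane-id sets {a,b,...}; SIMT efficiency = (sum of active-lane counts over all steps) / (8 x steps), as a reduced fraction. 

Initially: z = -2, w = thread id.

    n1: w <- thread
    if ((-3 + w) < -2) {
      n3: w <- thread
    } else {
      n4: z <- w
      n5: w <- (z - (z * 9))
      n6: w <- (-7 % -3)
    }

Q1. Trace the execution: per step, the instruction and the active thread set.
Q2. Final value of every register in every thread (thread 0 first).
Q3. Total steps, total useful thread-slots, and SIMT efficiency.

step 0: w <- thread                  {0,1,2,3,4,5,6,7}
step 1: eval ((-3 + w) < -2)         {0,1,2,3,4,5,6,7}
step 2: w <- thread                  {0}
step 3: z <- w                       {1,2,3,4,5,6,7}
step 4: w <- (z - (z * 9))           {1,2,3,4,5,6,7}
step 5: w <- (-7 % -3)               {1,2,3,4,5,6,7}

Answer: 6 steps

z: -2,1,2,3,4,5,6,7
w: 0,-1,-1,-1,-1,-1,-1,-1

steps = 6; useful = 38; efficiency = 38/48 = 19/24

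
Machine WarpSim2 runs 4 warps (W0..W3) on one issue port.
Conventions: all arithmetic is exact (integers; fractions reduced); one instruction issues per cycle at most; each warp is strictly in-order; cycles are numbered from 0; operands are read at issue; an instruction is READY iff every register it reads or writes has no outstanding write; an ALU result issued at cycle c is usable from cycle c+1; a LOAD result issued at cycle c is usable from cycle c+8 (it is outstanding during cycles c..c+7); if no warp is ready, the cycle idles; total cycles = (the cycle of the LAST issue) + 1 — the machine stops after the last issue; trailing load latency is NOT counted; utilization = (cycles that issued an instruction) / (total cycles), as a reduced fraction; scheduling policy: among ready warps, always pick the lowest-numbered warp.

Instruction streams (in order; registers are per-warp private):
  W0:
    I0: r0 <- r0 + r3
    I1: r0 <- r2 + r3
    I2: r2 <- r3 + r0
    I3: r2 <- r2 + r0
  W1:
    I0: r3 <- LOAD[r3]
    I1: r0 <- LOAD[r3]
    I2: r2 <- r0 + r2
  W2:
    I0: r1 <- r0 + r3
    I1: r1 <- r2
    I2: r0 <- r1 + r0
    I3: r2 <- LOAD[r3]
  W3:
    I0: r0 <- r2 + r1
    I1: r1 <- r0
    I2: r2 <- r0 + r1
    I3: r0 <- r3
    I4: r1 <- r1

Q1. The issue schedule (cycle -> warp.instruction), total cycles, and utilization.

cycle 0: W0.I0
cycle 1: W0.I1
cycle 2: W0.I2
cycle 3: W0.I3
cycle 4: W1.I0
cycle 5: W2.I0
cycle 6: W2.I1
cycle 7: W2.I2
cycle 8: W2.I3
cycle 9: W3.I0
cycle 10: W3.I1
cycle 11: W3.I2
cycle 12: W1.I1
cycle 13: W3.I3
cycle 14: W3.I4
cycle 15: idle
cycle 16: idle
cycle 17: idle
cycle 18: idle
cycle 19: idle
cycle 20: W1.I2

Answer: 21 cycles, utilization 16/21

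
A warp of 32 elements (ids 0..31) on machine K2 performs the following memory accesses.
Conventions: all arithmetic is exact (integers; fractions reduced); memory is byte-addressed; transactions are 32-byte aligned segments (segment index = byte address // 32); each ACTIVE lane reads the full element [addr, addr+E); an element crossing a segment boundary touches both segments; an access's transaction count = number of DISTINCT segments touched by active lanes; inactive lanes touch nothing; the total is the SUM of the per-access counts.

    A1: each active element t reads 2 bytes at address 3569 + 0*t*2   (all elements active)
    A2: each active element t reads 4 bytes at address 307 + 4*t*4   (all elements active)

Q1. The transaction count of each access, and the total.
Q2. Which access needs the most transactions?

A1: 1 transaction
A2: 17 transactions

Answer: 1,17; total 18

Answer: A2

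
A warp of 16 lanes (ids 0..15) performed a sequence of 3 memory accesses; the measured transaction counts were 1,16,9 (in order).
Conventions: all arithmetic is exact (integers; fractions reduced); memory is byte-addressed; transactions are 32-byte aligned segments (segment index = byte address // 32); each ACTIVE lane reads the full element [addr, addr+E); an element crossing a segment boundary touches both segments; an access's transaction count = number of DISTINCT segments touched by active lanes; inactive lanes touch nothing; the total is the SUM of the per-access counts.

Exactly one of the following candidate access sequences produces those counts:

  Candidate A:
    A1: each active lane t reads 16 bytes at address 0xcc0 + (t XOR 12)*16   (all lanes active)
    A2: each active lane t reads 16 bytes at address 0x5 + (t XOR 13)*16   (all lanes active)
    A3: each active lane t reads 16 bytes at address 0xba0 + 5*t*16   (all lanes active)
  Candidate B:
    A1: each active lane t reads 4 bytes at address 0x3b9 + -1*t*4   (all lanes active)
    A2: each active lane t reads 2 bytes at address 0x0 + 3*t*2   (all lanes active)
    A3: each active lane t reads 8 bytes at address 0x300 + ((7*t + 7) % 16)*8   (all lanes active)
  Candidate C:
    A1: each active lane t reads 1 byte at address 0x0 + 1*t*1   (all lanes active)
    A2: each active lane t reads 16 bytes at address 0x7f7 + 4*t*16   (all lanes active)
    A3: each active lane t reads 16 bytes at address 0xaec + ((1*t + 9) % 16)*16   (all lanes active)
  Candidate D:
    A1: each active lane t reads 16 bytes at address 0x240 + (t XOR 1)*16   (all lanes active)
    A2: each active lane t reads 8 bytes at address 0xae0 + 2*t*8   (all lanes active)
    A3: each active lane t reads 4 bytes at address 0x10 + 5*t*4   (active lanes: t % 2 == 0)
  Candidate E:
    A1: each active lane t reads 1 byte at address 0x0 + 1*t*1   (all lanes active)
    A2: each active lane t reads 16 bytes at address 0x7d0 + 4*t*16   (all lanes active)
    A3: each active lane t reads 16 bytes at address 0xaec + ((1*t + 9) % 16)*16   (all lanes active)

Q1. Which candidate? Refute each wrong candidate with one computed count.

A: A1 gives 8 transactions, not 1
B: A1 gives 3 transactions, not 1
C: A2 gives 32 transactions, not 16
D: A1 gives 8 transactions, not 1
E: all counts match (1,16,9)

Answer: E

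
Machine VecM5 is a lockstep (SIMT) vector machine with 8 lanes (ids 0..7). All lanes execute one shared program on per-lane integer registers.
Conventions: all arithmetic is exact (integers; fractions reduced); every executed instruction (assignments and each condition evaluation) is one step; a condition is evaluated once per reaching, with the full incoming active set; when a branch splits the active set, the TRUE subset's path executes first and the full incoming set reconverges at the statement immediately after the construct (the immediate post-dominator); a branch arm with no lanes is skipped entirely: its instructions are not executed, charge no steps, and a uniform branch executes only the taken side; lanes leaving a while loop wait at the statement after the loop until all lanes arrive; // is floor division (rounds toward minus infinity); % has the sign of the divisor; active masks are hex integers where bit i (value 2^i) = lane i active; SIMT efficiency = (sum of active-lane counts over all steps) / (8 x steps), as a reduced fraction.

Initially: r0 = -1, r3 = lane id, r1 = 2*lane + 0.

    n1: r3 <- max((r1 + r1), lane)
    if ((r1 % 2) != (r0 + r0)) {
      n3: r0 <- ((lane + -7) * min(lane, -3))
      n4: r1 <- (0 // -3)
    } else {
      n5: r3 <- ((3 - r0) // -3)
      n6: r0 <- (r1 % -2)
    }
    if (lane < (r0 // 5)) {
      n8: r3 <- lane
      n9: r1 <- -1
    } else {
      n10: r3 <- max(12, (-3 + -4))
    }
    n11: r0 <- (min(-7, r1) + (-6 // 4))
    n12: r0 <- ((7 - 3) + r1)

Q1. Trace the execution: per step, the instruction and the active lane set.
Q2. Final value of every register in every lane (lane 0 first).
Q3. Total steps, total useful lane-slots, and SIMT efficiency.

step 0: r3 <- max((r1 + r1), lane)   0xff
step 1: eval ((r1 % 2) != (r0 + r0)) 0xff
step 2: r0 <- ((lane + -7) * min(lane, -3)) 0xff
step 3: r1 <- (0 // -3)              0xff
step 4: eval (lane < (r0 // 5))      0xff
step 5: r3 <- lane                   0x07
step 6: r1 <- -1                     0x07
step 7: r3 <- max(12, (-3 + -4))     0xf8
step 8: r0 <- (min(-7, r1) + (-6 // 4)) 0xff
step 9: r0 <- ((7 - 3) + r1)         0xff

Answer: 10 steps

r0: 3,3,3,4,4,4,4,4
r3: 0,1,2,12,12,12,12,12
r1: -1,-1,-1,0,0,0,0,0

steps = 10; useful = 67; efficiency = 67/80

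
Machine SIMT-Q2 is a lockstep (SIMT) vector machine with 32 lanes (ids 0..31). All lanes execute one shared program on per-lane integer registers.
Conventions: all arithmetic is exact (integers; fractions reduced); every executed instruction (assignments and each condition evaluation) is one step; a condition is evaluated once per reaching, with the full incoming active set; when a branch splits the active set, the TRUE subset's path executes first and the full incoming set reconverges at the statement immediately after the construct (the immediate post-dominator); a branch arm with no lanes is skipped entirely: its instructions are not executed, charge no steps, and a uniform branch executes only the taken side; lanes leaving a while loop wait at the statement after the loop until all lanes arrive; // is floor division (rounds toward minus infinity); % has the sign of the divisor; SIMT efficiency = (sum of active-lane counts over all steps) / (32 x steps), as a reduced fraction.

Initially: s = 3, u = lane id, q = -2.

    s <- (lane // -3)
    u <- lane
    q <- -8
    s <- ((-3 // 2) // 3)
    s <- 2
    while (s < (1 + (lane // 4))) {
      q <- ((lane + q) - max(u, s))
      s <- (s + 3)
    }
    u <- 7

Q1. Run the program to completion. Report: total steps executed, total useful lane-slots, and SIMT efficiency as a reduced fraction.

Answer: 13 steps, 332 useful, 83/104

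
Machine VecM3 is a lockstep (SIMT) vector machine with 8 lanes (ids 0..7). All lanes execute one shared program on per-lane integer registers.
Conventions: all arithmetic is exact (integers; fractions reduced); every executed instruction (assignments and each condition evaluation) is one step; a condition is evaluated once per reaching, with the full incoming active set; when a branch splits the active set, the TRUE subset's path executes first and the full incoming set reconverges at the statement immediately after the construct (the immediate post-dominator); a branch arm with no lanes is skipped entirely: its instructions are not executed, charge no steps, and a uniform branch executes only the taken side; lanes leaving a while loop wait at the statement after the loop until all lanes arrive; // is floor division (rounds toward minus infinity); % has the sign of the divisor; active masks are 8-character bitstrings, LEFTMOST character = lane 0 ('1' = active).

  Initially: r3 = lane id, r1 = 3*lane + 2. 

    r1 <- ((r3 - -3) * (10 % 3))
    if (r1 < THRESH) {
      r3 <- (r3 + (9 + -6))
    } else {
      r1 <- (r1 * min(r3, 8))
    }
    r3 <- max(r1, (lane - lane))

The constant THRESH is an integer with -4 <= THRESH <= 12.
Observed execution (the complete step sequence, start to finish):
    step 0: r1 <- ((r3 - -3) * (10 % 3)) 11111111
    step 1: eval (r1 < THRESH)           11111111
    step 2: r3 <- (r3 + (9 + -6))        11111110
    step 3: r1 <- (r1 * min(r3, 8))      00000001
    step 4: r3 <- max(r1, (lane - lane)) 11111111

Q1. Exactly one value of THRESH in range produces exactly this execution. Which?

Answer: THRESH = 10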